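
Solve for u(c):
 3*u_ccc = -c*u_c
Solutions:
 u(c) = C1 + Integral(C2*airyai(-3^(2/3)*c/3) + C3*airybi(-3^(2/3)*c/3), c)


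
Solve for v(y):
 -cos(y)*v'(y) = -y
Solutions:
 v(y) = C1 + Integral(y/cos(y), y)


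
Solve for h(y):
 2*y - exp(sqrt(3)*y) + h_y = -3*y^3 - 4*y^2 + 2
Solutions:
 h(y) = C1 - 3*y^4/4 - 4*y^3/3 - y^2 + 2*y + sqrt(3)*exp(sqrt(3)*y)/3


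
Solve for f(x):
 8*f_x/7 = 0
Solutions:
 f(x) = C1


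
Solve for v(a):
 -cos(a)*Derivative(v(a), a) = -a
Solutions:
 v(a) = C1 + Integral(a/cos(a), a)


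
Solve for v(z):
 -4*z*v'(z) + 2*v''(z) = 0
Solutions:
 v(z) = C1 + C2*erfi(z)


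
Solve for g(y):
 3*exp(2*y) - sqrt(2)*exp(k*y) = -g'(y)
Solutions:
 g(y) = C1 - 3*exp(2*y)/2 + sqrt(2)*exp(k*y)/k


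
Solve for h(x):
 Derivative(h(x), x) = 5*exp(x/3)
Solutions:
 h(x) = C1 + 15*exp(x/3)


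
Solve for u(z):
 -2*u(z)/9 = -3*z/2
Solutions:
 u(z) = 27*z/4


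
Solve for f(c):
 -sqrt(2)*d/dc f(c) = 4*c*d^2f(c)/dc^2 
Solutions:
 f(c) = C1 + C2*c^(1 - sqrt(2)/4)


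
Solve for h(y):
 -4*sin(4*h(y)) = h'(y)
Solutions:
 h(y) = -acos((-C1 - exp(32*y))/(C1 - exp(32*y)))/4 + pi/2
 h(y) = acos((-C1 - exp(32*y))/(C1 - exp(32*y)))/4


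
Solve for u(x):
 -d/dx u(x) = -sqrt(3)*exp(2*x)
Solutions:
 u(x) = C1 + sqrt(3)*exp(2*x)/2


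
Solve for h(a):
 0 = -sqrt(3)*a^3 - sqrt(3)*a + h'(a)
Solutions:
 h(a) = C1 + sqrt(3)*a^4/4 + sqrt(3)*a^2/2


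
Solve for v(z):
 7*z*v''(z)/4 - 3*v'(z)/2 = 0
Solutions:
 v(z) = C1 + C2*z^(13/7)


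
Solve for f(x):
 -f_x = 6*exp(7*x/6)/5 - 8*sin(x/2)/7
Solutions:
 f(x) = C1 - 36*exp(7*x/6)/35 - 16*cos(x/2)/7


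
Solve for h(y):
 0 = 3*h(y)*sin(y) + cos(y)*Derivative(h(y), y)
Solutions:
 h(y) = C1*cos(y)^3


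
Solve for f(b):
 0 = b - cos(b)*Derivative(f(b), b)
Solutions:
 f(b) = C1 + Integral(b/cos(b), b)


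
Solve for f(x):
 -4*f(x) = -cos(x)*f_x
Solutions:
 f(x) = C1*(sin(x)^2 + 2*sin(x) + 1)/(sin(x)^2 - 2*sin(x) + 1)


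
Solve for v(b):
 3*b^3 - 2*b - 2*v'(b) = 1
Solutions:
 v(b) = C1 + 3*b^4/8 - b^2/2 - b/2


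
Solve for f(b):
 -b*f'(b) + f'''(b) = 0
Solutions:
 f(b) = C1 + Integral(C2*airyai(b) + C3*airybi(b), b)


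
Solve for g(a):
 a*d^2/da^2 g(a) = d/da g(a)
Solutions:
 g(a) = C1 + C2*a^2


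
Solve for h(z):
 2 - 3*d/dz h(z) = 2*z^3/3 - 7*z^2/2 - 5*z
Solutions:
 h(z) = C1 - z^4/18 + 7*z^3/18 + 5*z^2/6 + 2*z/3


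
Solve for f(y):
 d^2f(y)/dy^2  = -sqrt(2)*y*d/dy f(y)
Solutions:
 f(y) = C1 + C2*erf(2^(3/4)*y/2)


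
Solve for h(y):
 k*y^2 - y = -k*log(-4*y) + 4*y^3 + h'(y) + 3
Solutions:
 h(y) = C1 + k*y^3/3 + k*y*log(-y) - y^4 - y^2/2 + y*(-k + 2*k*log(2) - 3)


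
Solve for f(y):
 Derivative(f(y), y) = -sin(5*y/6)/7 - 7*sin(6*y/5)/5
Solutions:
 f(y) = C1 + 6*cos(5*y/6)/35 + 7*cos(6*y/5)/6


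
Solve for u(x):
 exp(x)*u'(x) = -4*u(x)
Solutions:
 u(x) = C1*exp(4*exp(-x))


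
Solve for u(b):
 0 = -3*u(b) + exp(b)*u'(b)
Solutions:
 u(b) = C1*exp(-3*exp(-b))


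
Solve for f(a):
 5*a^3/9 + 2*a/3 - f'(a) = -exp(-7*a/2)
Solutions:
 f(a) = C1 + 5*a^4/36 + a^2/3 - 2*exp(-7*a/2)/7


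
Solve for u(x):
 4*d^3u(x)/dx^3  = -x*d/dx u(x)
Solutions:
 u(x) = C1 + Integral(C2*airyai(-2^(1/3)*x/2) + C3*airybi(-2^(1/3)*x/2), x)


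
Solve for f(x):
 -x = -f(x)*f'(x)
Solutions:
 f(x) = -sqrt(C1 + x^2)
 f(x) = sqrt(C1 + x^2)


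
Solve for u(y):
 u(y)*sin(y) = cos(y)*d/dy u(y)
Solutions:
 u(y) = C1/cos(y)


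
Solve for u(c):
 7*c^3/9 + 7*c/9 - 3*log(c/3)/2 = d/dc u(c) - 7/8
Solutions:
 u(c) = C1 + 7*c^4/36 + 7*c^2/18 - 3*c*log(c)/2 + 3*c*log(3)/2 + 19*c/8


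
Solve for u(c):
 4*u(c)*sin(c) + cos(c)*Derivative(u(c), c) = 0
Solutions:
 u(c) = C1*cos(c)^4


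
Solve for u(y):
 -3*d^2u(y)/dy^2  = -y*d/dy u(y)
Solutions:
 u(y) = C1 + C2*erfi(sqrt(6)*y/6)


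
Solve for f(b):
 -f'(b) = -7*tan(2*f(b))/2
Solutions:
 f(b) = -asin(C1*exp(7*b))/2 + pi/2
 f(b) = asin(C1*exp(7*b))/2


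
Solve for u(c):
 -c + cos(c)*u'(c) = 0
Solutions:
 u(c) = C1 + Integral(c/cos(c), c)


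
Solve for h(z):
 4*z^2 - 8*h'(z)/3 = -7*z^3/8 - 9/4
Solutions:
 h(z) = C1 + 21*z^4/256 + z^3/2 + 27*z/32


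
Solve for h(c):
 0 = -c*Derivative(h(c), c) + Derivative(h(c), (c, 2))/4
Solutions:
 h(c) = C1 + C2*erfi(sqrt(2)*c)


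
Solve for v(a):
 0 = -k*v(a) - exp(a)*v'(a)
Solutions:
 v(a) = C1*exp(k*exp(-a))


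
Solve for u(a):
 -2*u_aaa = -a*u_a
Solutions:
 u(a) = C1 + Integral(C2*airyai(2^(2/3)*a/2) + C3*airybi(2^(2/3)*a/2), a)


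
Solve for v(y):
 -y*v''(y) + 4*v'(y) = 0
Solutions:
 v(y) = C1 + C2*y^5


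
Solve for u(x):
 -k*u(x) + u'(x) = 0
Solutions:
 u(x) = C1*exp(k*x)


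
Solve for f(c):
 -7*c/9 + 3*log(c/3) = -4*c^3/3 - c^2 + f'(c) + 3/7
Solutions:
 f(c) = C1 + c^4/3 + c^3/3 - 7*c^2/18 + 3*c*log(c) - 24*c/7 - 3*c*log(3)


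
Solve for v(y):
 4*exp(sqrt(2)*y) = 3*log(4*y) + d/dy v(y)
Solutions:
 v(y) = C1 - 3*y*log(y) + 3*y*(1 - 2*log(2)) + 2*sqrt(2)*exp(sqrt(2)*y)


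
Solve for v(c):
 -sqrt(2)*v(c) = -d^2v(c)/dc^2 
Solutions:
 v(c) = C1*exp(-2^(1/4)*c) + C2*exp(2^(1/4)*c)


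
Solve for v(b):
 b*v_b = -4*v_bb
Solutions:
 v(b) = C1 + C2*erf(sqrt(2)*b/4)


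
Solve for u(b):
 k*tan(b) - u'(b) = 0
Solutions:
 u(b) = C1 - k*log(cos(b))


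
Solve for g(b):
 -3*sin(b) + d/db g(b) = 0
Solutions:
 g(b) = C1 - 3*cos(b)


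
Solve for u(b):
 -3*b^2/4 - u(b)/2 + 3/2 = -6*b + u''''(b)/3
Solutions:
 u(b) = -3*b^2/2 + 12*b + (C1*sin(6^(1/4)*b/2) + C2*cos(6^(1/4)*b/2))*exp(-6^(1/4)*b/2) + (C3*sin(6^(1/4)*b/2) + C4*cos(6^(1/4)*b/2))*exp(6^(1/4)*b/2) + 3


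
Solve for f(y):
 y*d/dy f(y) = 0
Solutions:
 f(y) = C1


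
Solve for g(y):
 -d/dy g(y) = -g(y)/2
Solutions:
 g(y) = C1*exp(y/2)


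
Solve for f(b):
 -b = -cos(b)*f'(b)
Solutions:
 f(b) = C1 + Integral(b/cos(b), b)


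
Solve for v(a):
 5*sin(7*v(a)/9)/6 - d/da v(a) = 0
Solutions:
 -5*a/6 + 9*log(cos(7*v(a)/9) - 1)/14 - 9*log(cos(7*v(a)/9) + 1)/14 = C1


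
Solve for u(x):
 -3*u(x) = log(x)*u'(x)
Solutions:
 u(x) = C1*exp(-3*li(x))


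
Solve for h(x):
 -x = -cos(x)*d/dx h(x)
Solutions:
 h(x) = C1 + Integral(x/cos(x), x)


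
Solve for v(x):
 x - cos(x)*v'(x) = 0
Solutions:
 v(x) = C1 + Integral(x/cos(x), x)


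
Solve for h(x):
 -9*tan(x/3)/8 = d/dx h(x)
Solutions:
 h(x) = C1 + 27*log(cos(x/3))/8


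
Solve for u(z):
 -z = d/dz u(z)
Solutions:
 u(z) = C1 - z^2/2


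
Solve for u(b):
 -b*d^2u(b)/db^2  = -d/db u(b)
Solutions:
 u(b) = C1 + C2*b^2


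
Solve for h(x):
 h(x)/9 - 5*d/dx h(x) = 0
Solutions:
 h(x) = C1*exp(x/45)


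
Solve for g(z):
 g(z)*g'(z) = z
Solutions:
 g(z) = -sqrt(C1 + z^2)
 g(z) = sqrt(C1 + z^2)


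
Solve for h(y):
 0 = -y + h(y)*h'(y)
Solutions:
 h(y) = -sqrt(C1 + y^2)
 h(y) = sqrt(C1 + y^2)


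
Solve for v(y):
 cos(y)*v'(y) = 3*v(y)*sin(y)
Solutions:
 v(y) = C1/cos(y)^3


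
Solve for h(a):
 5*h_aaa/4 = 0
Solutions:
 h(a) = C1 + C2*a + C3*a^2


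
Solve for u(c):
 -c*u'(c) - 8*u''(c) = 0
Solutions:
 u(c) = C1 + C2*erf(c/4)


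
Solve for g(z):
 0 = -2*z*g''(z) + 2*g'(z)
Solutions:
 g(z) = C1 + C2*z^2


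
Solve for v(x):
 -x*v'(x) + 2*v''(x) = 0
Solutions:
 v(x) = C1 + C2*erfi(x/2)


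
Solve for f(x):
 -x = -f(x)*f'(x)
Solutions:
 f(x) = -sqrt(C1 + x^2)
 f(x) = sqrt(C1 + x^2)


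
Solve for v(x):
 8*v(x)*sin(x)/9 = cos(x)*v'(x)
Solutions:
 v(x) = C1/cos(x)^(8/9)


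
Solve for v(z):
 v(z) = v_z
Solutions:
 v(z) = C1*exp(z)


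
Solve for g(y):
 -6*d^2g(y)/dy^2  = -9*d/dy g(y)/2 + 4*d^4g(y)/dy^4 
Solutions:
 g(y) = C1 + C2*exp(2^(1/3)*y*(-2^(1/3)*(9 + sqrt(113))^(1/3) + 4/(9 + sqrt(113))^(1/3))/8)*sin(2^(1/3)*sqrt(3)*y*(4/(9 + sqrt(113))^(1/3) + 2^(1/3)*(9 + sqrt(113))^(1/3))/8) + C3*exp(2^(1/3)*y*(-2^(1/3)*(9 + sqrt(113))^(1/3) + 4/(9 + sqrt(113))^(1/3))/8)*cos(2^(1/3)*sqrt(3)*y*(4/(9 + sqrt(113))^(1/3) + 2^(1/3)*(9 + sqrt(113))^(1/3))/8) + C4*exp(2^(1/3)*y*(-1/(9 + sqrt(113))^(1/3) + 2^(1/3)*(9 + sqrt(113))^(1/3)/4))


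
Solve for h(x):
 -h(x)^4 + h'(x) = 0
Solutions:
 h(x) = (-1/(C1 + 3*x))^(1/3)
 h(x) = (-1/(C1 + x))^(1/3)*(-3^(2/3) - 3*3^(1/6)*I)/6
 h(x) = (-1/(C1 + x))^(1/3)*(-3^(2/3) + 3*3^(1/6)*I)/6


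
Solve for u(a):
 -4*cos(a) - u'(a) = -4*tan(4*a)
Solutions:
 u(a) = C1 - log(cos(4*a)) - 4*sin(a)


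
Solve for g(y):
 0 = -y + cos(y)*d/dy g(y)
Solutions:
 g(y) = C1 + Integral(y/cos(y), y)


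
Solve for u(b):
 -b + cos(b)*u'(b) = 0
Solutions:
 u(b) = C1 + Integral(b/cos(b), b)


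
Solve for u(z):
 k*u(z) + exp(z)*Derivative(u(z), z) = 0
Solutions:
 u(z) = C1*exp(k*exp(-z))


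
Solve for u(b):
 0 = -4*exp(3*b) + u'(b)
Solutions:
 u(b) = C1 + 4*exp(3*b)/3


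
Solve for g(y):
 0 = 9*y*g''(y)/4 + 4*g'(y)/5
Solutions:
 g(y) = C1 + C2*y^(29/45)


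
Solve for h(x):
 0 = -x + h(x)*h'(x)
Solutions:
 h(x) = -sqrt(C1 + x^2)
 h(x) = sqrt(C1 + x^2)


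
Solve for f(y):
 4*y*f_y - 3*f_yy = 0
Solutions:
 f(y) = C1 + C2*erfi(sqrt(6)*y/3)


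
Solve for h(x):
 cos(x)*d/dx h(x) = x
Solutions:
 h(x) = C1 + Integral(x/cos(x), x)


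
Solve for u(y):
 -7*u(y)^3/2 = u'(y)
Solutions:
 u(y) = -sqrt(-1/(C1 - 7*y))
 u(y) = sqrt(-1/(C1 - 7*y))


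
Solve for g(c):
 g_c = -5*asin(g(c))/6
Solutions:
 Integral(1/asin(_y), (_y, g(c))) = C1 - 5*c/6


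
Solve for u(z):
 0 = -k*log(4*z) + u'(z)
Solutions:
 u(z) = C1 + k*z*log(z) - k*z + k*z*log(4)


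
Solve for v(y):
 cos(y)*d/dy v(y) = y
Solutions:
 v(y) = C1 + Integral(y/cos(y), y)


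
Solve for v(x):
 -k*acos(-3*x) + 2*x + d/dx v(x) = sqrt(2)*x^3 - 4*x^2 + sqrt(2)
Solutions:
 v(x) = C1 + k*(x*acos(-3*x) + sqrt(1 - 9*x^2)/3) + sqrt(2)*x^4/4 - 4*x^3/3 - x^2 + sqrt(2)*x


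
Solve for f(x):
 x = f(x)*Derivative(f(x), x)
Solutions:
 f(x) = -sqrt(C1 + x^2)
 f(x) = sqrt(C1 + x^2)


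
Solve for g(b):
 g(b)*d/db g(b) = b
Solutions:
 g(b) = -sqrt(C1 + b^2)
 g(b) = sqrt(C1 + b^2)


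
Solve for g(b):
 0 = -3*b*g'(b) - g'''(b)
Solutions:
 g(b) = C1 + Integral(C2*airyai(-3^(1/3)*b) + C3*airybi(-3^(1/3)*b), b)


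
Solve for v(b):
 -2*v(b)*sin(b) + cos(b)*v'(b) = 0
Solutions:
 v(b) = C1/cos(b)^2


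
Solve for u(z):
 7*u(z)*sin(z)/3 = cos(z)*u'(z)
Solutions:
 u(z) = C1/cos(z)^(7/3)


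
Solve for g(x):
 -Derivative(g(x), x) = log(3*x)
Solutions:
 g(x) = C1 - x*log(x) - x*log(3) + x


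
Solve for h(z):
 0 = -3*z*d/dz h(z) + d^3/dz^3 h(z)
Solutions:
 h(z) = C1 + Integral(C2*airyai(3^(1/3)*z) + C3*airybi(3^(1/3)*z), z)


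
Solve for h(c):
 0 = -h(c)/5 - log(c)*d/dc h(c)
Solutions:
 h(c) = C1*exp(-li(c)/5)


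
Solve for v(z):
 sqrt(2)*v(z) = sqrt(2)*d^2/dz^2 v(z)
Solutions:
 v(z) = C1*exp(-z) + C2*exp(z)


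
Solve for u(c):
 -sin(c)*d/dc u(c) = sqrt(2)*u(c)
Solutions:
 u(c) = C1*(cos(c) + 1)^(sqrt(2)/2)/(cos(c) - 1)^(sqrt(2)/2)


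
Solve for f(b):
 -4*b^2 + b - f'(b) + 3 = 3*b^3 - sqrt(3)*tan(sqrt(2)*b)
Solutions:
 f(b) = C1 - 3*b^4/4 - 4*b^3/3 + b^2/2 + 3*b - sqrt(6)*log(cos(sqrt(2)*b))/2


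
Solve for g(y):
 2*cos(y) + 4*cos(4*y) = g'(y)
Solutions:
 g(y) = C1 + 2*sin(y) + sin(4*y)


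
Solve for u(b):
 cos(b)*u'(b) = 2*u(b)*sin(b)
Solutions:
 u(b) = C1/cos(b)^2


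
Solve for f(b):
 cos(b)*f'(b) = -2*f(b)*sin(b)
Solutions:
 f(b) = C1*cos(b)^2


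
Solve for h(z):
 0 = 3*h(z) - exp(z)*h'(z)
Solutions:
 h(z) = C1*exp(-3*exp(-z))


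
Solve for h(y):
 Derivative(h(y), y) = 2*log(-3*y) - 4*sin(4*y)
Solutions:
 h(y) = C1 + 2*y*log(-y) - 2*y + 2*y*log(3) + cos(4*y)


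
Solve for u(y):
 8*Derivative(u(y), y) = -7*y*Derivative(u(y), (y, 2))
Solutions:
 u(y) = C1 + C2/y^(1/7)


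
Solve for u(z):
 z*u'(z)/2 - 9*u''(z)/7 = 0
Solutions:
 u(z) = C1 + C2*erfi(sqrt(7)*z/6)


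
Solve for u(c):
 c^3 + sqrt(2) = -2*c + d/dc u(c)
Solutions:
 u(c) = C1 + c^4/4 + c^2 + sqrt(2)*c


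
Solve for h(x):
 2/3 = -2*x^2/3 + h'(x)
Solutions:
 h(x) = C1 + 2*x^3/9 + 2*x/3


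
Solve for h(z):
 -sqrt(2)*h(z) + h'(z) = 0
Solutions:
 h(z) = C1*exp(sqrt(2)*z)


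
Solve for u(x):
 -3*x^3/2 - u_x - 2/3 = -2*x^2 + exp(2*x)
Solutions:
 u(x) = C1 - 3*x^4/8 + 2*x^3/3 - 2*x/3 - exp(2*x)/2


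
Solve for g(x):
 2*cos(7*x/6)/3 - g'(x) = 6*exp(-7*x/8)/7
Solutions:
 g(x) = C1 + 4*sin(7*x/6)/7 + 48*exp(-7*x/8)/49


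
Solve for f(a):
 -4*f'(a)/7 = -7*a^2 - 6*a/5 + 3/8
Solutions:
 f(a) = C1 + 49*a^3/12 + 21*a^2/20 - 21*a/32


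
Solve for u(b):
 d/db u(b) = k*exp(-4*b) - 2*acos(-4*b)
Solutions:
 u(b) = C1 - 2*b*acos(-4*b) - k*exp(-4*b)/4 - sqrt(1 - 16*b^2)/2


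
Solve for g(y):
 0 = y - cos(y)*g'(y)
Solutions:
 g(y) = C1 + Integral(y/cos(y), y)


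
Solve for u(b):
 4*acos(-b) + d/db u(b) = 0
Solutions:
 u(b) = C1 - 4*b*acos(-b) - 4*sqrt(1 - b^2)


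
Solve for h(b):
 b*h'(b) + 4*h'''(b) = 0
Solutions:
 h(b) = C1 + Integral(C2*airyai(-2^(1/3)*b/2) + C3*airybi(-2^(1/3)*b/2), b)


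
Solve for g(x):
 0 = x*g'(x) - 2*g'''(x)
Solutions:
 g(x) = C1 + Integral(C2*airyai(2^(2/3)*x/2) + C3*airybi(2^(2/3)*x/2), x)


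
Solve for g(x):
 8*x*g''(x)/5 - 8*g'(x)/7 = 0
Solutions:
 g(x) = C1 + C2*x^(12/7)


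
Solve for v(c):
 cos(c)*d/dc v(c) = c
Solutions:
 v(c) = C1 + Integral(c/cos(c), c)


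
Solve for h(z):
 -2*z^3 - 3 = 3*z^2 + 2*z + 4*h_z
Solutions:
 h(z) = C1 - z^4/8 - z^3/4 - z^2/4 - 3*z/4


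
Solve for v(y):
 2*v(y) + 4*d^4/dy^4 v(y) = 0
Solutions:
 v(y) = (C1*sin(2^(1/4)*y/2) + C2*cos(2^(1/4)*y/2))*exp(-2^(1/4)*y/2) + (C3*sin(2^(1/4)*y/2) + C4*cos(2^(1/4)*y/2))*exp(2^(1/4)*y/2)


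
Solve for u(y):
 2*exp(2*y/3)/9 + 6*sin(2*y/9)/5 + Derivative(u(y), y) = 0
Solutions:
 u(y) = C1 - exp(2*y/3)/3 + 27*cos(2*y/9)/5


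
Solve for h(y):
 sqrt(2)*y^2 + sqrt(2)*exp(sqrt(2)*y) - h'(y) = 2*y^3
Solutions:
 h(y) = C1 - y^4/2 + sqrt(2)*y^3/3 + exp(sqrt(2)*y)


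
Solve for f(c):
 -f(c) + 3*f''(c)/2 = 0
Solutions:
 f(c) = C1*exp(-sqrt(6)*c/3) + C2*exp(sqrt(6)*c/3)


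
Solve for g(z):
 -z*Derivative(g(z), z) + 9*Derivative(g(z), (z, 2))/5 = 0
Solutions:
 g(z) = C1 + C2*erfi(sqrt(10)*z/6)


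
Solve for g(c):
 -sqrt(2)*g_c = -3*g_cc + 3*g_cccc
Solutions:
 g(c) = C1 + C2*exp(2^(1/6)*3^(1/3)*c*(2*3^(1/3)/(sqrt(3) + 3)^(1/3) + 2^(2/3)*(sqrt(3) + 3)^(1/3))/12)*sin(6^(1/6)*c*(-6^(2/3)*(sqrt(3) + 3)^(1/3) + 6/(sqrt(3) + 3)^(1/3))/12) + C3*exp(2^(1/6)*3^(1/3)*c*(2*3^(1/3)/(sqrt(3) + 3)^(1/3) + 2^(2/3)*(sqrt(3) + 3)^(1/3))/12)*cos(6^(1/6)*c*(-6^(2/3)*(sqrt(3) + 3)^(1/3) + 6/(sqrt(3) + 3)^(1/3))/12) + C4*exp(-2^(1/6)*3^(1/3)*c*(2*3^(1/3)/(sqrt(3) + 3)^(1/3) + 2^(2/3)*(sqrt(3) + 3)^(1/3))/6)


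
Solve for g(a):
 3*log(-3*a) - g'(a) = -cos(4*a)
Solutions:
 g(a) = C1 + 3*a*log(-a) - 3*a + 3*a*log(3) + sin(4*a)/4


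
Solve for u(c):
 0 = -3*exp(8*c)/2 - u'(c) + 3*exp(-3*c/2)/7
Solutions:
 u(c) = C1 - 3*exp(8*c)/16 - 2*exp(-3*c/2)/7


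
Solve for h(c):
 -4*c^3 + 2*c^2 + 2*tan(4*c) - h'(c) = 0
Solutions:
 h(c) = C1 - c^4 + 2*c^3/3 - log(cos(4*c))/2


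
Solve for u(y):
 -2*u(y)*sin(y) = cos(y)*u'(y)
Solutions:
 u(y) = C1*cos(y)^2


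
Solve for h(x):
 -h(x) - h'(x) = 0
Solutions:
 h(x) = C1*exp(-x)


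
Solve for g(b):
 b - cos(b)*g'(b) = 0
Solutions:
 g(b) = C1 + Integral(b/cos(b), b)


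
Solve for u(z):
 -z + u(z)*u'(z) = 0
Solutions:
 u(z) = -sqrt(C1 + z^2)
 u(z) = sqrt(C1 + z^2)


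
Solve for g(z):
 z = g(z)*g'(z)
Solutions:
 g(z) = -sqrt(C1 + z^2)
 g(z) = sqrt(C1 + z^2)


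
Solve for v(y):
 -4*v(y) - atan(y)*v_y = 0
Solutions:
 v(y) = C1*exp(-4*Integral(1/atan(y), y))


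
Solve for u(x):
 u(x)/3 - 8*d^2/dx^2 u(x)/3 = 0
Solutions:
 u(x) = C1*exp(-sqrt(2)*x/4) + C2*exp(sqrt(2)*x/4)


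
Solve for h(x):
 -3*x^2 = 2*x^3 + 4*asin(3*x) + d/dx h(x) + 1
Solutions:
 h(x) = C1 - x^4/2 - x^3 - 4*x*asin(3*x) - x - 4*sqrt(1 - 9*x^2)/3


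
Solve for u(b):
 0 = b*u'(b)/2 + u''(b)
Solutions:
 u(b) = C1 + C2*erf(b/2)


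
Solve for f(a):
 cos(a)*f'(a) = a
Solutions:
 f(a) = C1 + Integral(a/cos(a), a)


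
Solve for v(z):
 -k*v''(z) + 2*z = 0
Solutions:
 v(z) = C1 + C2*z + z^3/(3*k)


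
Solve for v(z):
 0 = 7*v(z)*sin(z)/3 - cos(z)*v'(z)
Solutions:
 v(z) = C1/cos(z)^(7/3)


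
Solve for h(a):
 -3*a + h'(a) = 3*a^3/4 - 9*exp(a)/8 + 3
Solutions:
 h(a) = C1 + 3*a^4/16 + 3*a^2/2 + 3*a - 9*exp(a)/8


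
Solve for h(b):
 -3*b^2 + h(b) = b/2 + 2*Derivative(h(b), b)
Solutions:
 h(b) = C1*exp(b/2) + 3*b^2 + 25*b/2 + 25


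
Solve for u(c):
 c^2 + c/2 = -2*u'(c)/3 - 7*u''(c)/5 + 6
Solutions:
 u(c) = C1 + C2*exp(-10*c/21) - c^3/2 + 111*c^2/40 - 531*c/200


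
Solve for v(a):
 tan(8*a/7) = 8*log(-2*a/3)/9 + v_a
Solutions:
 v(a) = C1 - 8*a*log(-a)/9 - 8*a*log(2)/9 + 8*a/9 + 8*a*log(3)/9 - 7*log(cos(8*a/7))/8


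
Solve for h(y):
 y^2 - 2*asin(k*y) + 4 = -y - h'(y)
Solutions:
 h(y) = C1 - y^3/3 - y^2/2 - 4*y + 2*Piecewise((y*asin(k*y) + sqrt(-k^2*y^2 + 1)/k, Ne(k, 0)), (0, True))


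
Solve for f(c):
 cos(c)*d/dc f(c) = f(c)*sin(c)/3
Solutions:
 f(c) = C1/cos(c)^(1/3)


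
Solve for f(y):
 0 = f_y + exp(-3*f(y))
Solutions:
 f(y) = log(C1 - 3*y)/3
 f(y) = log((-3^(1/3) - 3^(5/6)*I)*(C1 - y)^(1/3)/2)
 f(y) = log((-3^(1/3) + 3^(5/6)*I)*(C1 - y)^(1/3)/2)


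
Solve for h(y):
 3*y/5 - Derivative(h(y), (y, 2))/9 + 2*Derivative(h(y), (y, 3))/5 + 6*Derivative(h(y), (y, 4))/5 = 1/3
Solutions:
 h(y) = C1 + C2*y + C3*exp(y*(-3 + sqrt(39))/18) + C4*exp(-y*(3 + sqrt(39))/18) + 9*y^3/10 + 411*y^2/50


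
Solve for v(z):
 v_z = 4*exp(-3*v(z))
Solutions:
 v(z) = log(C1 + 12*z)/3
 v(z) = log((-3^(1/3) - 3^(5/6)*I)*(C1 + 4*z)^(1/3)/2)
 v(z) = log((-3^(1/3) + 3^(5/6)*I)*(C1 + 4*z)^(1/3)/2)


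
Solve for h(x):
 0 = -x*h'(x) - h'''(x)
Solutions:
 h(x) = C1 + Integral(C2*airyai(-x) + C3*airybi(-x), x)


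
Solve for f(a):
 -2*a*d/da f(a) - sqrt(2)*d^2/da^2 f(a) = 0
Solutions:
 f(a) = C1 + C2*erf(2^(3/4)*a/2)


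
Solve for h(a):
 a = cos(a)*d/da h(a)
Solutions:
 h(a) = C1 + Integral(a/cos(a), a)


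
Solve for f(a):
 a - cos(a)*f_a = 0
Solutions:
 f(a) = C1 + Integral(a/cos(a), a)


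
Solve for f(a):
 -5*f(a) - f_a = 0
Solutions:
 f(a) = C1*exp(-5*a)


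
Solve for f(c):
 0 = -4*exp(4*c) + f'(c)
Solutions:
 f(c) = C1 + exp(4*c)


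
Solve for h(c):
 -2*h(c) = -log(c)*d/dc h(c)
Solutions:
 h(c) = C1*exp(2*li(c))


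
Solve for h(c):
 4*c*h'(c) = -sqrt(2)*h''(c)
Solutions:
 h(c) = C1 + C2*erf(2^(1/4)*c)


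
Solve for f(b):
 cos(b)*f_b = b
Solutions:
 f(b) = C1 + Integral(b/cos(b), b)


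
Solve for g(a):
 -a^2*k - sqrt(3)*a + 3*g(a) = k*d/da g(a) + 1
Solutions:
 g(a) = C1*exp(3*a/k) + a^2*k/3 + 2*a*k^2/9 + sqrt(3)*a/3 + 2*k^3/27 + sqrt(3)*k/9 + 1/3


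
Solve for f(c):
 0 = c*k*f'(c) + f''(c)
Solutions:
 f(c) = Piecewise((-sqrt(2)*sqrt(pi)*C1*erf(sqrt(2)*c*sqrt(k)/2)/(2*sqrt(k)) - C2, (k > 0) | (k < 0)), (-C1*c - C2, True))


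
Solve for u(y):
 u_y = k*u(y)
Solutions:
 u(y) = C1*exp(k*y)


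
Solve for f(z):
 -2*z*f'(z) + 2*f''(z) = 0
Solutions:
 f(z) = C1 + C2*erfi(sqrt(2)*z/2)


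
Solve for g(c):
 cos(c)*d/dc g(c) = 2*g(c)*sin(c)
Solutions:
 g(c) = C1/cos(c)^2


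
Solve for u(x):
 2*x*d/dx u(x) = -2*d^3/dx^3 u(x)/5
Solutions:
 u(x) = C1 + Integral(C2*airyai(-5^(1/3)*x) + C3*airybi(-5^(1/3)*x), x)


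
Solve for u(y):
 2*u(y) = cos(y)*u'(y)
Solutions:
 u(y) = C1*(sin(y) + 1)/(sin(y) - 1)


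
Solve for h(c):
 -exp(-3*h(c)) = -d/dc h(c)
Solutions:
 h(c) = log(C1 + 3*c)/3
 h(c) = log((-3^(1/3) - 3^(5/6)*I)*(C1 + c)^(1/3)/2)
 h(c) = log((-3^(1/3) + 3^(5/6)*I)*(C1 + c)^(1/3)/2)


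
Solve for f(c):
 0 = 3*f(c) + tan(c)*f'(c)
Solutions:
 f(c) = C1/sin(c)^3


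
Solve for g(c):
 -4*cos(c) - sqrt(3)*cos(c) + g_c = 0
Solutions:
 g(c) = C1 + sqrt(3)*sin(c) + 4*sin(c)


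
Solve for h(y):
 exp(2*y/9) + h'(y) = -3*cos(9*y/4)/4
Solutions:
 h(y) = C1 - 9*exp(2*y/9)/2 - sin(9*y/4)/3


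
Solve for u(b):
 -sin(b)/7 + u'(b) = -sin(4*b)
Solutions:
 u(b) = C1 - cos(b)/7 + cos(4*b)/4


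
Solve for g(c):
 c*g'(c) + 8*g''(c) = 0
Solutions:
 g(c) = C1 + C2*erf(c/4)


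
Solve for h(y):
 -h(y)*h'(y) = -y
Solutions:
 h(y) = -sqrt(C1 + y^2)
 h(y) = sqrt(C1 + y^2)


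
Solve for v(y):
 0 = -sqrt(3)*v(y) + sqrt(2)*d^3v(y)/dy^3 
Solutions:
 v(y) = C3*exp(2^(5/6)*3^(1/6)*y/2) + (C1*sin(2^(5/6)*3^(2/3)*y/4) + C2*cos(2^(5/6)*3^(2/3)*y/4))*exp(-2^(5/6)*3^(1/6)*y/4)


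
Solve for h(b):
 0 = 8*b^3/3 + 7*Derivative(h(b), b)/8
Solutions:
 h(b) = C1 - 16*b^4/21


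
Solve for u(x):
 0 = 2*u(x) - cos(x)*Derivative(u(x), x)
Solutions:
 u(x) = C1*(sin(x) + 1)/(sin(x) - 1)


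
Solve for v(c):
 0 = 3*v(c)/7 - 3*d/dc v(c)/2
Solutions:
 v(c) = C1*exp(2*c/7)


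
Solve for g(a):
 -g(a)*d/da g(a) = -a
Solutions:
 g(a) = -sqrt(C1 + a^2)
 g(a) = sqrt(C1 + a^2)


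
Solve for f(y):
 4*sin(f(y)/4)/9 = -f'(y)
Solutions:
 4*y/9 + 2*log(cos(f(y)/4) - 1) - 2*log(cos(f(y)/4) + 1) = C1


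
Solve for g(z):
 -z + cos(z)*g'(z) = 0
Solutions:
 g(z) = C1 + Integral(z/cos(z), z)


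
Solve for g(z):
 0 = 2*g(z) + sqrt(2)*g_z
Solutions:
 g(z) = C1*exp(-sqrt(2)*z)


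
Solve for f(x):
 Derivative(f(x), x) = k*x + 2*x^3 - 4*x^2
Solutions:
 f(x) = C1 + k*x^2/2 + x^4/2 - 4*x^3/3


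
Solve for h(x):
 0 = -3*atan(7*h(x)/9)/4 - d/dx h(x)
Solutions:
 Integral(1/atan(7*_y/9), (_y, h(x))) = C1 - 3*x/4


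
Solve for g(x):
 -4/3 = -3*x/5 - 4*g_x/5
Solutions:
 g(x) = C1 - 3*x^2/8 + 5*x/3


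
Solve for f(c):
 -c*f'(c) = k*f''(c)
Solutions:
 f(c) = C1 + C2*sqrt(k)*erf(sqrt(2)*c*sqrt(1/k)/2)


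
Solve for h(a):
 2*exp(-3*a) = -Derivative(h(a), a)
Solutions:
 h(a) = C1 + 2*exp(-3*a)/3


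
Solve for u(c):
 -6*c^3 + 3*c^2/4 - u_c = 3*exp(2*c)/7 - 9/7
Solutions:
 u(c) = C1 - 3*c^4/2 + c^3/4 + 9*c/7 - 3*exp(2*c)/14


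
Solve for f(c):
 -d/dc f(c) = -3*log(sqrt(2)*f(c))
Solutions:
 -2*Integral(1/(2*log(_y) + log(2)), (_y, f(c)))/3 = C1 - c


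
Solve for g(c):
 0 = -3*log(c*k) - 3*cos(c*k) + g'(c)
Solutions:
 g(c) = C1 + 3*c*log(c*k) - 3*c + 3*Piecewise((sin(c*k)/k, Ne(k, 0)), (c, True))


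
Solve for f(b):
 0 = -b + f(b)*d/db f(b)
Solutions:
 f(b) = -sqrt(C1 + b^2)
 f(b) = sqrt(C1 + b^2)


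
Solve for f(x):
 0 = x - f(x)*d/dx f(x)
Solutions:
 f(x) = -sqrt(C1 + x^2)
 f(x) = sqrt(C1 + x^2)


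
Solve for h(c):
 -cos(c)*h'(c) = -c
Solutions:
 h(c) = C1 + Integral(c/cos(c), c)


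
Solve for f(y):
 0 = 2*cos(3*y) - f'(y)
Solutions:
 f(y) = C1 + 2*sin(3*y)/3


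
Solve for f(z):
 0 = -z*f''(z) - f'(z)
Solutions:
 f(z) = C1 + C2*log(z)


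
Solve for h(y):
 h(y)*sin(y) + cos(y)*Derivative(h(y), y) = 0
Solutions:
 h(y) = C1*cos(y)


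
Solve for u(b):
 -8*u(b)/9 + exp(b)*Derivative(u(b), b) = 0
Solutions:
 u(b) = C1*exp(-8*exp(-b)/9)


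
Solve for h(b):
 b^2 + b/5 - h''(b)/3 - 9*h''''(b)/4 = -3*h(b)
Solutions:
 h(b) = C1*exp(-sqrt(6)*b*sqrt(-1 + 2*sqrt(61))/9) + C2*exp(sqrt(6)*b*sqrt(-1 + 2*sqrt(61))/9) + C3*sin(sqrt(6)*b*sqrt(1 + 2*sqrt(61))/9) + C4*cos(sqrt(6)*b*sqrt(1 + 2*sqrt(61))/9) - b^2/3 - b/15 - 2/27


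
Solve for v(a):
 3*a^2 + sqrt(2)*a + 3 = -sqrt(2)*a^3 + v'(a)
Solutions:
 v(a) = C1 + sqrt(2)*a^4/4 + a^3 + sqrt(2)*a^2/2 + 3*a


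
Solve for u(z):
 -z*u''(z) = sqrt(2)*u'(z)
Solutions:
 u(z) = C1 + C2*z^(1 - sqrt(2))


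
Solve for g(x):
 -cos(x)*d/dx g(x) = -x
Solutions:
 g(x) = C1 + Integral(x/cos(x), x)


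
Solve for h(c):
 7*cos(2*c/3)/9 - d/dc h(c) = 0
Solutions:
 h(c) = C1 + 7*sin(2*c/3)/6


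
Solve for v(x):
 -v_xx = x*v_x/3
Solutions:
 v(x) = C1 + C2*erf(sqrt(6)*x/6)


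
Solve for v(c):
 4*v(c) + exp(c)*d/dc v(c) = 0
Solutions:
 v(c) = C1*exp(4*exp(-c))


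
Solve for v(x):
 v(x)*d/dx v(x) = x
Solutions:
 v(x) = -sqrt(C1 + x^2)
 v(x) = sqrt(C1 + x^2)


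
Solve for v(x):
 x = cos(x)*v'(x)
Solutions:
 v(x) = C1 + Integral(x/cos(x), x)


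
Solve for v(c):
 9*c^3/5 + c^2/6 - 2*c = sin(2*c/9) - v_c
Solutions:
 v(c) = C1 - 9*c^4/20 - c^3/18 + c^2 - 9*cos(2*c/9)/2


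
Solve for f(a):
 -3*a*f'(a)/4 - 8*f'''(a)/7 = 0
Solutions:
 f(a) = C1 + Integral(C2*airyai(-42^(1/3)*a/4) + C3*airybi(-42^(1/3)*a/4), a)


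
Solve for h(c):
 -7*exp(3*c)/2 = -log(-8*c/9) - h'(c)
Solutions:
 h(c) = C1 - c*log(-c) + c*(-3*log(2) + 1 + 2*log(3)) + 7*exp(3*c)/6


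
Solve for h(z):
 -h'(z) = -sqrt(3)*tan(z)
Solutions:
 h(z) = C1 - sqrt(3)*log(cos(z))


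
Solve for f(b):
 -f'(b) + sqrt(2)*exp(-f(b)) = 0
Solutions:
 f(b) = log(C1 + sqrt(2)*b)


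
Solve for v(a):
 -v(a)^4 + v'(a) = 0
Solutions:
 v(a) = (-1/(C1 + 3*a))^(1/3)
 v(a) = (-1/(C1 + a))^(1/3)*(-3^(2/3) - 3*3^(1/6)*I)/6
 v(a) = (-1/(C1 + a))^(1/3)*(-3^(2/3) + 3*3^(1/6)*I)/6


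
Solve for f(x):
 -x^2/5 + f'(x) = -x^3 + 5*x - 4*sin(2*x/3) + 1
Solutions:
 f(x) = C1 - x^4/4 + x^3/15 + 5*x^2/2 + x + 6*cos(2*x/3)


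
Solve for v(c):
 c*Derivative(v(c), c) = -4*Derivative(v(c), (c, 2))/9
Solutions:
 v(c) = C1 + C2*erf(3*sqrt(2)*c/4)


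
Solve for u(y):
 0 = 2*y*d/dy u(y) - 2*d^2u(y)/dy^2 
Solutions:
 u(y) = C1 + C2*erfi(sqrt(2)*y/2)


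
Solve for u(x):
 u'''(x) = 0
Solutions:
 u(x) = C1 + C2*x + C3*x^2


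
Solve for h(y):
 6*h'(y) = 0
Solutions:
 h(y) = C1


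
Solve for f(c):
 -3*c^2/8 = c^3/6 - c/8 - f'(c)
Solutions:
 f(c) = C1 + c^4/24 + c^3/8 - c^2/16


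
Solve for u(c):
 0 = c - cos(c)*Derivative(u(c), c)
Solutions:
 u(c) = C1 + Integral(c/cos(c), c)


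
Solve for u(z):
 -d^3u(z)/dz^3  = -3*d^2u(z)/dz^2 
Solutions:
 u(z) = C1 + C2*z + C3*exp(3*z)


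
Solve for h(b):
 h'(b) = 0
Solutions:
 h(b) = C1


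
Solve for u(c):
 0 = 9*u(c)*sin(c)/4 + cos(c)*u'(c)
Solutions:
 u(c) = C1*cos(c)^(9/4)


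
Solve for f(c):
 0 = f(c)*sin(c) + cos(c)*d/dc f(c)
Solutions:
 f(c) = C1*cos(c)


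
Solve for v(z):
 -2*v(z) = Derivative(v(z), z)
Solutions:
 v(z) = C1*exp(-2*z)


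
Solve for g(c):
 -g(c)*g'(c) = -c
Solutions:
 g(c) = -sqrt(C1 + c^2)
 g(c) = sqrt(C1 + c^2)


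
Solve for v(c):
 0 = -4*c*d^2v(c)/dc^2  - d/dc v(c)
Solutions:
 v(c) = C1 + C2*c^(3/4)


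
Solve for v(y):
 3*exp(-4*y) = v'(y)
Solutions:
 v(y) = C1 - 3*exp(-4*y)/4


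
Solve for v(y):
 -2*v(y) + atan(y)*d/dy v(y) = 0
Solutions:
 v(y) = C1*exp(2*Integral(1/atan(y), y))


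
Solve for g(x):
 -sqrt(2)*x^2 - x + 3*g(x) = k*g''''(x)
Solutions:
 g(x) = C1*exp(-3^(1/4)*x*(1/k)^(1/4)) + C2*exp(3^(1/4)*x*(1/k)^(1/4)) + C3*exp(-3^(1/4)*I*x*(1/k)^(1/4)) + C4*exp(3^(1/4)*I*x*(1/k)^(1/4)) + sqrt(2)*x^2/3 + x/3


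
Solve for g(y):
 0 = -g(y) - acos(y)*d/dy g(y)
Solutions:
 g(y) = C1*exp(-Integral(1/acos(y), y))


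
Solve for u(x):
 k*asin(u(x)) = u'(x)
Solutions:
 Integral(1/asin(_y), (_y, u(x))) = C1 + k*x


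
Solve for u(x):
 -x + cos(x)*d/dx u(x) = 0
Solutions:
 u(x) = C1 + Integral(x/cos(x), x)


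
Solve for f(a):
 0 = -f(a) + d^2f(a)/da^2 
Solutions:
 f(a) = C1*exp(-a) + C2*exp(a)


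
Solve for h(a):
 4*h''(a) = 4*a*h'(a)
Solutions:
 h(a) = C1 + C2*erfi(sqrt(2)*a/2)


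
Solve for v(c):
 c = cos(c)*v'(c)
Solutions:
 v(c) = C1 + Integral(c/cos(c), c)


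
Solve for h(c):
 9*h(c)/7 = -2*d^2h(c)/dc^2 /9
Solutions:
 h(c) = C1*sin(9*sqrt(14)*c/14) + C2*cos(9*sqrt(14)*c/14)


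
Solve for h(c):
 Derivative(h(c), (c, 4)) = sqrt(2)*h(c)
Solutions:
 h(c) = C1*exp(-2^(1/8)*c) + C2*exp(2^(1/8)*c) + C3*sin(2^(1/8)*c) + C4*cos(2^(1/8)*c)


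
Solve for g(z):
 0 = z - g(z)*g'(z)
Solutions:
 g(z) = -sqrt(C1 + z^2)
 g(z) = sqrt(C1 + z^2)


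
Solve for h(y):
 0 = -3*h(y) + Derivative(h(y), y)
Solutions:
 h(y) = C1*exp(3*y)


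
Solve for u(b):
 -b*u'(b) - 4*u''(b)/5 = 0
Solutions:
 u(b) = C1 + C2*erf(sqrt(10)*b/4)


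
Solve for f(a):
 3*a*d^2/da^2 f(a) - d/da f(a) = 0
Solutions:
 f(a) = C1 + C2*a^(4/3)


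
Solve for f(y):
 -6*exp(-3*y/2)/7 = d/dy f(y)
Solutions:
 f(y) = C1 + 4*exp(-3*y/2)/7


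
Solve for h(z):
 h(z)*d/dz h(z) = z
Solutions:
 h(z) = -sqrt(C1 + z^2)
 h(z) = sqrt(C1 + z^2)


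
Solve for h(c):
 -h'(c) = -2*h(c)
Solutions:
 h(c) = C1*exp(2*c)


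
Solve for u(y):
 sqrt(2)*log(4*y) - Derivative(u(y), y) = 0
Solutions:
 u(y) = C1 + sqrt(2)*y*log(y) - sqrt(2)*y + 2*sqrt(2)*y*log(2)


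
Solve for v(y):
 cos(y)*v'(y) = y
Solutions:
 v(y) = C1 + Integral(y/cos(y), y)


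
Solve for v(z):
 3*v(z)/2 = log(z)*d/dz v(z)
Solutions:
 v(z) = C1*exp(3*li(z)/2)


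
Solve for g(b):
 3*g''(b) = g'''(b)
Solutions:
 g(b) = C1 + C2*b + C3*exp(3*b)


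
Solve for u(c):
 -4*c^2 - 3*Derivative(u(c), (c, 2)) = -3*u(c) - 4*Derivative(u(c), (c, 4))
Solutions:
 u(c) = 4*c^2/3 + (C1*sin(sqrt(2)*3^(1/4)*c*sin(atan(sqrt(39)/3)/2)/2) + C2*cos(sqrt(2)*3^(1/4)*c*sin(atan(sqrt(39)/3)/2)/2))*exp(-sqrt(2)*3^(1/4)*c*cos(atan(sqrt(39)/3)/2)/2) + (C3*sin(sqrt(2)*3^(1/4)*c*sin(atan(sqrt(39)/3)/2)/2) + C4*cos(sqrt(2)*3^(1/4)*c*sin(atan(sqrt(39)/3)/2)/2))*exp(sqrt(2)*3^(1/4)*c*cos(atan(sqrt(39)/3)/2)/2) + 8/3


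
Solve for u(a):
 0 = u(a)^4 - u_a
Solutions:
 u(a) = (-1/(C1 + 3*a))^(1/3)
 u(a) = (-1/(C1 + a))^(1/3)*(-3^(2/3) - 3*3^(1/6)*I)/6
 u(a) = (-1/(C1 + a))^(1/3)*(-3^(2/3) + 3*3^(1/6)*I)/6


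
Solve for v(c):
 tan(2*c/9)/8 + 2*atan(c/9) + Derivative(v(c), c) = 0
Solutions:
 v(c) = C1 - 2*c*atan(c/9) + 9*log(c^2 + 81) + 9*log(cos(2*c/9))/16


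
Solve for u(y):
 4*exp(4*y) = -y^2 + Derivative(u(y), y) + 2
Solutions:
 u(y) = C1 + y^3/3 - 2*y + exp(4*y)


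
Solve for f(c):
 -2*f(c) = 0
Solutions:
 f(c) = 0


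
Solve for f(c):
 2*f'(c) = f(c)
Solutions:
 f(c) = C1*exp(c/2)


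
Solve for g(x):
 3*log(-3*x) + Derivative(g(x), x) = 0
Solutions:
 g(x) = C1 - 3*x*log(-x) + 3*x*(1 - log(3))


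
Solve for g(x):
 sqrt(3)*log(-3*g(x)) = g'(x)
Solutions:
 -sqrt(3)*Integral(1/(log(-_y) + log(3)), (_y, g(x)))/3 = C1 - x


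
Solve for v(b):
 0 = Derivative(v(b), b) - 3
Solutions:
 v(b) = C1 + 3*b


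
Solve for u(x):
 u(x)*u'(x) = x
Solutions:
 u(x) = -sqrt(C1 + x^2)
 u(x) = sqrt(C1 + x^2)


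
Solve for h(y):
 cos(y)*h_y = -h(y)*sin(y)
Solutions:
 h(y) = C1*cos(y)


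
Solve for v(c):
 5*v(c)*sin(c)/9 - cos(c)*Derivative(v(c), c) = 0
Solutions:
 v(c) = C1/cos(c)^(5/9)


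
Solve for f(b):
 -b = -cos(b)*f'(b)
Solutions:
 f(b) = C1 + Integral(b/cos(b), b)


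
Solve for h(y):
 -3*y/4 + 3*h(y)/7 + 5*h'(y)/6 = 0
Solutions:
 h(y) = C1*exp(-18*y/35) + 7*y/4 - 245/72


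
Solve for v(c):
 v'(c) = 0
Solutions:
 v(c) = C1


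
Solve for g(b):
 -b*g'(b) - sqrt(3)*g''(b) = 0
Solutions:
 g(b) = C1 + C2*erf(sqrt(2)*3^(3/4)*b/6)


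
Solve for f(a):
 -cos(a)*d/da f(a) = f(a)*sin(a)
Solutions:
 f(a) = C1*cos(a)


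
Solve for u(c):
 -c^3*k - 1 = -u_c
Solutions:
 u(c) = C1 + c^4*k/4 + c


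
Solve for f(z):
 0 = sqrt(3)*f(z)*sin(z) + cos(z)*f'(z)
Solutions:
 f(z) = C1*cos(z)^(sqrt(3))


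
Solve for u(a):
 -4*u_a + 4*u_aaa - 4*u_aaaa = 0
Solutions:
 u(a) = C1 + C2*exp(a*(2*2^(1/3)/(3*sqrt(69) + 25)^(1/3) + 4 + 2^(2/3)*(3*sqrt(69) + 25)^(1/3))/12)*sin(2^(1/3)*sqrt(3)*a*(-2^(1/3)*(3*sqrt(69) + 25)^(1/3) + 2/(3*sqrt(69) + 25)^(1/3))/12) + C3*exp(a*(2*2^(1/3)/(3*sqrt(69) + 25)^(1/3) + 4 + 2^(2/3)*(3*sqrt(69) + 25)^(1/3))/12)*cos(2^(1/3)*sqrt(3)*a*(-2^(1/3)*(3*sqrt(69) + 25)^(1/3) + 2/(3*sqrt(69) + 25)^(1/3))/12) + C4*exp(a*(-2^(2/3)*(3*sqrt(69) + 25)^(1/3) - 2*2^(1/3)/(3*sqrt(69) + 25)^(1/3) + 2)/6)


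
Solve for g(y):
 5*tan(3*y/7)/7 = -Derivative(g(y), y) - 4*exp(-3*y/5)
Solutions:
 g(y) = C1 - 5*log(tan(3*y/7)^2 + 1)/6 + 20*exp(-3*y/5)/3


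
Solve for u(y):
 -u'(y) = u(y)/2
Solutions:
 u(y) = C1*exp(-y/2)


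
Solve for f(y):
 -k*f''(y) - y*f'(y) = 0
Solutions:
 f(y) = C1 + C2*sqrt(k)*erf(sqrt(2)*y*sqrt(1/k)/2)


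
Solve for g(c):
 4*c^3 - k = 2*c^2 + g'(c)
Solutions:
 g(c) = C1 + c^4 - 2*c^3/3 - c*k


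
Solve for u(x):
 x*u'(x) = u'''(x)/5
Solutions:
 u(x) = C1 + Integral(C2*airyai(5^(1/3)*x) + C3*airybi(5^(1/3)*x), x)


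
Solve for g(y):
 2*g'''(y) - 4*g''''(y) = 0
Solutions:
 g(y) = C1 + C2*y + C3*y^2 + C4*exp(y/2)


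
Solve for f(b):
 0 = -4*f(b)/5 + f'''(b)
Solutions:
 f(b) = C3*exp(10^(2/3)*b/5) + (C1*sin(10^(2/3)*sqrt(3)*b/10) + C2*cos(10^(2/3)*sqrt(3)*b/10))*exp(-10^(2/3)*b/10)


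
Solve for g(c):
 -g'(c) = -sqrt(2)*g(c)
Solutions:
 g(c) = C1*exp(sqrt(2)*c)


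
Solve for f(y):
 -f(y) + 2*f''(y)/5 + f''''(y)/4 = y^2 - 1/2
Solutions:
 f(y) = C1*exp(-sqrt(10)*y*sqrt(-2 + sqrt(29))/5) + C2*exp(sqrt(10)*y*sqrt(-2 + sqrt(29))/5) + C3*sin(sqrt(10)*y*sqrt(2 + sqrt(29))/5) + C4*cos(sqrt(10)*y*sqrt(2 + sqrt(29))/5) - y^2 - 3/10


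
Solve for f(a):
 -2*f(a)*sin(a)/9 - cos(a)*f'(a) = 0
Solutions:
 f(a) = C1*cos(a)^(2/9)


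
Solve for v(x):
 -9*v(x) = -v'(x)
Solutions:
 v(x) = C1*exp(9*x)


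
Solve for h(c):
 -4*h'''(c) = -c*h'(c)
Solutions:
 h(c) = C1 + Integral(C2*airyai(2^(1/3)*c/2) + C3*airybi(2^(1/3)*c/2), c)


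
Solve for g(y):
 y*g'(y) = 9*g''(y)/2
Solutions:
 g(y) = C1 + C2*erfi(y/3)


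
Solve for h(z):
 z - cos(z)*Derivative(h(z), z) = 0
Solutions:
 h(z) = C1 + Integral(z/cos(z), z)


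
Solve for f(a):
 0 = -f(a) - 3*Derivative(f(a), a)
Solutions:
 f(a) = C1*exp(-a/3)


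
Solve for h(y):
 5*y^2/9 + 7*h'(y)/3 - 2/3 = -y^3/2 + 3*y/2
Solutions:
 h(y) = C1 - 3*y^4/56 - 5*y^3/63 + 9*y^2/28 + 2*y/7


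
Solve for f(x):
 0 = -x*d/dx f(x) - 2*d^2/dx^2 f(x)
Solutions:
 f(x) = C1 + C2*erf(x/2)


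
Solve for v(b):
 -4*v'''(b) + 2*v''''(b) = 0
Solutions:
 v(b) = C1 + C2*b + C3*b^2 + C4*exp(2*b)


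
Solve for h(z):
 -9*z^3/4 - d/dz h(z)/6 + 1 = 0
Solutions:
 h(z) = C1 - 27*z^4/8 + 6*z


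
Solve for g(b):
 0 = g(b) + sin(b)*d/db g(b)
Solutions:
 g(b) = C1*sqrt(cos(b) + 1)/sqrt(cos(b) - 1)


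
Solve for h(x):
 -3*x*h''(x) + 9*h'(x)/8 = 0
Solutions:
 h(x) = C1 + C2*x^(11/8)


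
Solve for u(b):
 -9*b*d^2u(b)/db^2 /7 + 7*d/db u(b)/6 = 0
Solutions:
 u(b) = C1 + C2*b^(103/54)


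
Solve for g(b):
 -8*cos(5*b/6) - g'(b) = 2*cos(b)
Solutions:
 g(b) = C1 - 48*sin(5*b/6)/5 - 2*sin(b)


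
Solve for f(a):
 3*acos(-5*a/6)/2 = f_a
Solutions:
 f(a) = C1 + 3*a*acos(-5*a/6)/2 + 3*sqrt(36 - 25*a^2)/10


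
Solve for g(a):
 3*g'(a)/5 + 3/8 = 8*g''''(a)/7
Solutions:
 g(a) = C1 + C4*exp(21^(1/3)*5^(2/3)*a/10) - 5*a/8 + (C2*sin(3^(5/6)*5^(2/3)*7^(1/3)*a/20) + C3*cos(3^(5/6)*5^(2/3)*7^(1/3)*a/20))*exp(-21^(1/3)*5^(2/3)*a/20)


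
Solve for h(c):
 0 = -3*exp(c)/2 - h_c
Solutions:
 h(c) = C1 - 3*exp(c)/2


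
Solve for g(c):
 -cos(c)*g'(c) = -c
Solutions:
 g(c) = C1 + Integral(c/cos(c), c)


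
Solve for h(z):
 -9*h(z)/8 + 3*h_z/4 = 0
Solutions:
 h(z) = C1*exp(3*z/2)


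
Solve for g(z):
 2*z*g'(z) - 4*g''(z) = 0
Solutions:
 g(z) = C1 + C2*erfi(z/2)


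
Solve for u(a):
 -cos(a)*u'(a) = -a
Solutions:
 u(a) = C1 + Integral(a/cos(a), a)


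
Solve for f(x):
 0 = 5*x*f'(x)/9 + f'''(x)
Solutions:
 f(x) = C1 + Integral(C2*airyai(-15^(1/3)*x/3) + C3*airybi(-15^(1/3)*x/3), x)


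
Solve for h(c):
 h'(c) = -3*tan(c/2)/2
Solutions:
 h(c) = C1 + 3*log(cos(c/2))


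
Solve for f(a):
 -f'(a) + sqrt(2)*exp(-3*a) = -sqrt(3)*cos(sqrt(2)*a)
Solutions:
 f(a) = C1 + sqrt(6)*sin(sqrt(2)*a)/2 - sqrt(2)*exp(-3*a)/3


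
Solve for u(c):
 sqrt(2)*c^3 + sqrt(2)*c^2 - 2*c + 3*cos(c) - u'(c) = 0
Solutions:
 u(c) = C1 + sqrt(2)*c^4/4 + sqrt(2)*c^3/3 - c^2 + 3*sin(c)


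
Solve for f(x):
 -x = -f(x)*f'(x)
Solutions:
 f(x) = -sqrt(C1 + x^2)
 f(x) = sqrt(C1 + x^2)


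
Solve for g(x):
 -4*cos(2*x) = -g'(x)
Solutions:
 g(x) = C1 + 2*sin(2*x)


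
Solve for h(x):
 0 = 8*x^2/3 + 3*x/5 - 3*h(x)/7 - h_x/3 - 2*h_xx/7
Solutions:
 h(x) = 56*x^2/9 - 3353*x/405 + (C1*sin(sqrt(167)*x/12) + C2*cos(sqrt(167)*x/12))*exp(-7*x/12) - 6769/3645


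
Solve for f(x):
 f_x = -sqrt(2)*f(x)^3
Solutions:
 f(x) = -sqrt(2)*sqrt(-1/(C1 - sqrt(2)*x))/2
 f(x) = sqrt(2)*sqrt(-1/(C1 - sqrt(2)*x))/2


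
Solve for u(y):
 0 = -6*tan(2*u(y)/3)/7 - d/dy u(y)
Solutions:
 u(y) = -3*asin(C1*exp(-4*y/7))/2 + 3*pi/2
 u(y) = 3*asin(C1*exp(-4*y/7))/2


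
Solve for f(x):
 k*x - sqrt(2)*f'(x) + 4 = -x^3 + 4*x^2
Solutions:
 f(x) = C1 + sqrt(2)*k*x^2/4 + sqrt(2)*x^4/8 - 2*sqrt(2)*x^3/3 + 2*sqrt(2)*x


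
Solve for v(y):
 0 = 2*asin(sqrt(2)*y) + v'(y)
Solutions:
 v(y) = C1 - 2*y*asin(sqrt(2)*y) - sqrt(2)*sqrt(1 - 2*y^2)


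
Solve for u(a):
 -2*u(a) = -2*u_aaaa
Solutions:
 u(a) = C1*exp(-a) + C2*exp(a) + C3*sin(a) + C4*cos(a)


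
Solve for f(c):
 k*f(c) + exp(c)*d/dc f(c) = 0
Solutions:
 f(c) = C1*exp(k*exp(-c))


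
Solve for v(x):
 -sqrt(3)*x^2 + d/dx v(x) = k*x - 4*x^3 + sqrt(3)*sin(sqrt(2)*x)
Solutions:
 v(x) = C1 + k*x^2/2 - x^4 + sqrt(3)*x^3/3 - sqrt(6)*cos(sqrt(2)*x)/2


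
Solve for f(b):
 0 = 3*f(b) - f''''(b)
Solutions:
 f(b) = C1*exp(-3^(1/4)*b) + C2*exp(3^(1/4)*b) + C3*sin(3^(1/4)*b) + C4*cos(3^(1/4)*b)


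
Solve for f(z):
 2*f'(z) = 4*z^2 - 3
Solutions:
 f(z) = C1 + 2*z^3/3 - 3*z/2


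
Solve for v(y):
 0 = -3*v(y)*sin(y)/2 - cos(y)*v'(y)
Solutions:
 v(y) = C1*cos(y)^(3/2)


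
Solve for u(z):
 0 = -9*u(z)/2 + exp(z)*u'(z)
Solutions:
 u(z) = C1*exp(-9*exp(-z)/2)


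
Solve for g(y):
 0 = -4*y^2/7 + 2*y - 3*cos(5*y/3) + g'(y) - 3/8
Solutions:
 g(y) = C1 + 4*y^3/21 - y^2 + 3*y/8 + 9*sin(5*y/3)/5


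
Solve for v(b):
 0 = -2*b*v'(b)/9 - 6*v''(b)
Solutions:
 v(b) = C1 + C2*erf(sqrt(6)*b/18)


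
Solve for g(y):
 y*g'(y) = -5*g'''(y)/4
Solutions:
 g(y) = C1 + Integral(C2*airyai(-10^(2/3)*y/5) + C3*airybi(-10^(2/3)*y/5), y)


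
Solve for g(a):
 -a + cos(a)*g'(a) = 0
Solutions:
 g(a) = C1 + Integral(a/cos(a), a)


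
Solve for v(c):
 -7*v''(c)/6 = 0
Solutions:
 v(c) = C1 + C2*c


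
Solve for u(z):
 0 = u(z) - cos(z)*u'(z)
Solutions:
 u(z) = C1*sqrt(sin(z) + 1)/sqrt(sin(z) - 1)


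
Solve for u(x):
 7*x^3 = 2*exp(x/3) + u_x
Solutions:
 u(x) = C1 + 7*x^4/4 - 6*exp(x/3)


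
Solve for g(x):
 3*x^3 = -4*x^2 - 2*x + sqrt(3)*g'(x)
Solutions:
 g(x) = C1 + sqrt(3)*x^4/4 + 4*sqrt(3)*x^3/9 + sqrt(3)*x^2/3


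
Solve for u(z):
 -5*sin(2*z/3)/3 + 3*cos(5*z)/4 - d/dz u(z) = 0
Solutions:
 u(z) = C1 + 3*sin(5*z)/20 + 5*cos(2*z/3)/2


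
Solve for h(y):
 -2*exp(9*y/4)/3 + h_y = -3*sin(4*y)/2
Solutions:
 h(y) = C1 + 8*exp(9*y/4)/27 + 3*cos(4*y)/8


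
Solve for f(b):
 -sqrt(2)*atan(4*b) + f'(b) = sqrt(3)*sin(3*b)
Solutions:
 f(b) = C1 + sqrt(2)*(b*atan(4*b) - log(16*b^2 + 1)/8) - sqrt(3)*cos(3*b)/3


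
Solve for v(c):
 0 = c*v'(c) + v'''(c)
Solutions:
 v(c) = C1 + Integral(C2*airyai(-c) + C3*airybi(-c), c)


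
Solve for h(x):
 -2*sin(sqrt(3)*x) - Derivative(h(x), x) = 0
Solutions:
 h(x) = C1 + 2*sqrt(3)*cos(sqrt(3)*x)/3
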